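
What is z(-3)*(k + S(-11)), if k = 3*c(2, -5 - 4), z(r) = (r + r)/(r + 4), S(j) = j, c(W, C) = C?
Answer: 228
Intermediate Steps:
z(r) = 2*r/(4 + r) (z(r) = (2*r)/(4 + r) = 2*r/(4 + r))
k = -27 (k = 3*(-5 - 4) = 3*(-9) = -27)
z(-3)*(k + S(-11)) = (2*(-3)/(4 - 3))*(-27 - 11) = (2*(-3)/1)*(-38) = (2*(-3)*1)*(-38) = -6*(-38) = 228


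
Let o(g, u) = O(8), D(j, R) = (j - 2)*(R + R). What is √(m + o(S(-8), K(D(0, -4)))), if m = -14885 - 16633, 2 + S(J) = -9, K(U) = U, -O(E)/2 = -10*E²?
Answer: I*√30238 ≈ 173.89*I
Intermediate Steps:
D(j, R) = 2*R*(-2 + j) (D(j, R) = (-2 + j)*(2*R) = 2*R*(-2 + j))
O(E) = 20*E² (O(E) = -(-20)*E² = 20*E²)
S(J) = -11 (S(J) = -2 - 9 = -11)
o(g, u) = 1280 (o(g, u) = 20*8² = 20*64 = 1280)
m = -31518
√(m + o(S(-8), K(D(0, -4)))) = √(-31518 + 1280) = √(-30238) = I*√30238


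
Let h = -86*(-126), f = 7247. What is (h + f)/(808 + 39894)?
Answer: 18083/40702 ≈ 0.44428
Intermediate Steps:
h = 10836
(h + f)/(808 + 39894) = (10836 + 7247)/(808 + 39894) = 18083/40702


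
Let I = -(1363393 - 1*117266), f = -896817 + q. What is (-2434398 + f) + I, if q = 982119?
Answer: -3595223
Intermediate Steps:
f = 85302 (f = -896817 + 982119 = 85302)
I = -1246127 (I = -(1363393 - 117266) = -1*1246127 = -1246127)
(-2434398 + f) + I = (-2434398 + 85302) - 1246127 = -2349096 - 1246127 = -3595223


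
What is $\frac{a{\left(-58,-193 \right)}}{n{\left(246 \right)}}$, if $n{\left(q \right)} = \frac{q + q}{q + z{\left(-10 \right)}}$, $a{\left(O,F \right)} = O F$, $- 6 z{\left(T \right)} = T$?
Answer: $\frac{4158571}{738} \approx 5634.9$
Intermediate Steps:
$z{\left(T \right)} = - \frac{T}{6}$
$a{\left(O,F \right)} = F O$
$n{\left(q \right)} = \frac{2 q}{\frac{5}{3} + q}$ ($n{\left(q \right)} = \frac{q + q}{q - - \frac{5}{3}} = \frac{2 q}{q + \frac{5}{3}} = \frac{2 q}{\frac{5}{3} + q}$)
$\frac{a{\left(-58,-193 \right)}}{n{\left(246 \right)}} = \frac{\left(-193\right) \left(-58\right)}{6 \cdot 246 \frac{1}{5 + 3 \cdot 246}} = \frac{11194}{6 \cdot 246 \frac{1}{5 + 738}} = \frac{11194}{6 \cdot 246 \cdot \frac{1}{743}} = \frac{11194}{\frac{1476}{743}} = 11194 \cdot \frac{743}{1476} = \frac{4158571}{738}$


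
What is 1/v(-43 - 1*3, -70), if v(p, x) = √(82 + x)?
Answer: √3/6 ≈ 0.28868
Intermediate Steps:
1/v(-43 - 1*3, -70) = 1/(√(82 - 70)) = 1/(√12) = 1/(2*√3) = √3/6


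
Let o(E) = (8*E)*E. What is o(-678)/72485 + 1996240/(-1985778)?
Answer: 3578972768408/71969559165 ≈ 49.729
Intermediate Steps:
o(E) = 8*E**2
o(-678)/72485 + 1996240/(-1985778) = (8*(-678)**2)/72485 + 1996240/(-1985778) = (8*459684)*(1/72485) + 1996240*(-1/1985778) = 3677472*(1/72485) - 998120/992889 = 3677472/72485 - 998120/992889 = 3578972768408/71969559165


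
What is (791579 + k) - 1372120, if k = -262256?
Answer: -842797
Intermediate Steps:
(791579 + k) - 1372120 = (791579 - 262256) - 1372120 = 529323 - 1372120 = -842797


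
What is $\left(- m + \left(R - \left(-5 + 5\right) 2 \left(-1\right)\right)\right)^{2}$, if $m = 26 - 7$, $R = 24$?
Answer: $25$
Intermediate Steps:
$m = 19$
$\left(- m + \left(R - \left(-5 + 5\right) 2 \left(-1\right)\right)\right)^{2} = \left(\left(-1\right) 19 + \left(24 - \left(-5 + 5\right) 2 \left(-1\right)\right)\right)^{2} = \left(-19 + \left(24 - 0 \cdot 2 \left(-1\right)\right)\right)^{2} = \left(-19 + \left(24 - 0 \left(-1\right)\right)\right)^{2} = \left(-19 + \left(24 - 0\right)\right)^{2} = \left(-19 + \left(24 + 0\right)\right)^{2} = \left(-19 + 24\right)^{2} = 5^{2} = 25$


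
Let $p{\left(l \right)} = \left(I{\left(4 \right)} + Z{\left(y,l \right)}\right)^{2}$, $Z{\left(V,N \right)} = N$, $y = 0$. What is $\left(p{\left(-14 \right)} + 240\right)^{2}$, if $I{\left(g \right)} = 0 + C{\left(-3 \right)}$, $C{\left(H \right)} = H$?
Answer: $279841$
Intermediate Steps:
$I{\left(g \right)} = -3$ ($I{\left(g \right)} = 0 - 3 = -3$)
$p{\left(l \right)} = \left(-3 + l\right)^{2}$
$\left(p{\left(-14 \right)} + 240\right)^{2} = \left(\left(-3 - 14\right)^{2} + 240\right)^{2} = \left(\left(-17\right)^{2} + 240\right)^{2} = \left(289 + 240\right)^{2} = 529^{2} = 279841$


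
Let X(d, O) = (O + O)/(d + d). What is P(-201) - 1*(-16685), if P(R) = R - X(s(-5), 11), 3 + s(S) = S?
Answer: 131883/8 ≈ 16485.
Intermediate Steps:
s(S) = -3 + S
X(d, O) = O/d (X(d, O) = (2*O)/((2*d)) = (2*O)*(1/(2*d)) = O/d)
P(R) = 11/8 + R (P(R) = R - 11/(-3 - 5) = R - 11/(-8) = R - 11*(-1)/8 = R - 1*(-11/8) = R + 11/8 = 11/8 + R)
P(-201) - 1*(-16685) = (11/8 - 201) - 1*(-16685) = -1597/8 + 16685 = 131883/8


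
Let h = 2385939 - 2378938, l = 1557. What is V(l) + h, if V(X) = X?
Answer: 8558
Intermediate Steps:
h = 7001
V(l) + h = 1557 + 7001 = 8558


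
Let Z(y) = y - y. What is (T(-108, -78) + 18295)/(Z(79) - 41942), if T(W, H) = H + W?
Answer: -18109/41942 ≈ -0.43176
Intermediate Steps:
Z(y) = 0
(T(-108, -78) + 18295)/(Z(79) - 41942) = ((-78 - 108) + 18295)/(0 - 41942) = (-186 + 18295)/(-41942) = 18109*(-1/41942) = -18109/41942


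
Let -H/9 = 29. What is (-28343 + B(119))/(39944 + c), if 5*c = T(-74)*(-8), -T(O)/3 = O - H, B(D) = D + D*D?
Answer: -70315/204208 ≈ -0.34433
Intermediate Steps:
H = -261 (H = -9*29 = -261)
B(D) = D + D²
T(O) = -783 - 3*O (T(O) = -3*(O - 1*(-261)) = -3*(O + 261) = -3*(261 + O) = -783 - 3*O)
c = 4488/5 (c = ((-783 - 3*(-74))*(-8))/5 = ((-783 + 222)*(-8))/5 = (-561*(-8))/5 = (⅕)*4488 = 4488/5 ≈ 897.60)
(-28343 + B(119))/(39944 + c) = (-28343 + 119*(1 + 119))/(39944 + 4488/5) = (-28343 + 119*120)/(204208/5) = (-28343 + 14280)*(5/204208) = -14063*5/204208 = -70315/204208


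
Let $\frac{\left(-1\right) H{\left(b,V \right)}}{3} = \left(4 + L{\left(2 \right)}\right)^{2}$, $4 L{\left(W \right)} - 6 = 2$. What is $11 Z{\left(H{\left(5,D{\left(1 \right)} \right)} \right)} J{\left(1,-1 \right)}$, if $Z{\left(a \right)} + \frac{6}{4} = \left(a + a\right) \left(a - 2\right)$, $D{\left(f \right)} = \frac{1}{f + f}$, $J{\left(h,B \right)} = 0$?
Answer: $0$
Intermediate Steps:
$D{\left(f \right)} = \frac{1}{2 f}$
$L{\left(W \right)} = 2$ ($L{\left(W \right)} = \frac{3}{2} + \frac{1}{4} \cdot 2 = \frac{3}{2} + \frac{1}{2} = 2$)
$H{\left(b,V \right)} = -108$ ($H{\left(b,V \right)} = - 3 \left(4 + 2\right)^{2} = - 3 \cdot 6^{2} = \left(-3\right) 36 = -108$)
$Z{\left(a \right)} = - \frac{3}{2} + 2 a \left(-2 + a\right)$ ($Z{\left(a \right)} = - \frac{3}{2} + \left(a + a\right) \left(a - 2\right) = - \frac{3}{2} + 2 a \left(-2 + a\right)$)
$11 Z{\left(H{\left(5,D{\left(1 \right)} \right)} \right)} J{\left(1,-1 \right)} = 11 \left(- \frac{3}{2} - -432 + 2 \left(-108\right)^{2}\right) 0 = 11 \left(- \frac{3}{2} + 432 + 2 \cdot 11664\right) 0 = 11 \left(- \frac{3}{2} + 432 + 23328\right) 0 = 11 \cdot \frac{47517}{2} \cdot 0 = \frac{522687}{2} \cdot 0 = 0$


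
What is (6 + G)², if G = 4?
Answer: 100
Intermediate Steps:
(6 + G)² = (6 + 4)² = 10² = 100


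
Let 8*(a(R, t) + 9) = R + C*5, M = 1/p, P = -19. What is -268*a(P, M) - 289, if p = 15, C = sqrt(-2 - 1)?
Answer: 5519/2 - 335*I*sqrt(3)/2 ≈ 2759.5 - 290.12*I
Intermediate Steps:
C = I*sqrt(3) (C = sqrt(-3) = I*sqrt(3) ≈ 1.732*I)
M = 1/15 ≈ 0.066667
a(R, t) = -9 + R/8 + 5*I*sqrt(3)/8 (a(R, t) = -9 + (R + (I*sqrt(3))*5)/8 = -9 + (R + 5*I*sqrt(3))/8 = -9 + (R/8 + 5*I*sqrt(3)/8) = -9 + R/8 + 5*I*sqrt(3)/8)
-268*a(P, M) - 289 = -268*(-9 + (1/8)*(-19) + 5*I*sqrt(3)/8) - 289 = -268*(-9 - 19/8 + 5*I*sqrt(3)/8) - 289 = -268*(-91/8 + 5*I*sqrt(3)/8) - 289 = (6097/2 - 335*I*sqrt(3)/2) - 289 = 5519/2 - 335*I*sqrt(3)/2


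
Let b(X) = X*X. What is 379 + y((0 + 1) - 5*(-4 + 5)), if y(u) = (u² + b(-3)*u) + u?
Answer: 355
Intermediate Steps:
b(X) = X²
y(u) = u² + 10*u (y(u) = (u² + (-3)²*u) + u = (u² + 9*u) + u = u² + 10*u)
379 + y((0 + 1) - 5*(-4 + 5)) = 379 + ((0 + 1) - 5*(-4 + 5))*(10 + ((0 + 1) - 5*(-4 + 5))) = 379 + (1 - 5*1)*(10 + (1 - 5*1)) = 379 + (1 - 5)*(10 + (1 - 5)) = 379 - 4*(10 - 4) = 379 - 4*6 = 379 - 24 = 355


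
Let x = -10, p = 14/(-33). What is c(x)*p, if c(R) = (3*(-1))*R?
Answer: -140/11 ≈ -12.727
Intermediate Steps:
p = -14/33 (p = 14*(-1/33) = -14/33 ≈ -0.42424)
c(R) = -3*R
c(x)*p = -3*(-10)*(-14/33) = 30*(-14/33) = -140/11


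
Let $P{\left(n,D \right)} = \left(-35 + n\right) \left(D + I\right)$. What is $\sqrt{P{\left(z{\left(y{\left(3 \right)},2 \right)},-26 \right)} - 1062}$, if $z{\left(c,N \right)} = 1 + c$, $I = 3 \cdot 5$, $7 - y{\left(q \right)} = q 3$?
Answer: $3 i \sqrt{74} \approx 25.807 i$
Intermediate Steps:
$y{\left(q \right)} = 7 - 3 q$ ($y{\left(q \right)} = 7 - q 3 = 7 - 3 q$)
$I = 15$
$P{\left(n,D \right)} = \left(-35 + n\right) \left(15 + D\right)$ ($P{\left(n,D \right)} = \left(-35 + n\right) \left(D + 15\right) = \left(-35 + n\right) \left(15 + D\right)$)
$\sqrt{P{\left(z{\left(y{\left(3 \right)},2 \right)},-26 \right)} - 1062} = \sqrt{\left(-525 - -910 + 15 \left(1 + \left(7 - 9\right)\right) - 26 \left(1 + \left(7 - 9\right)\right)\right) - 1062} = \sqrt{\left(-525 + 910 + 15 \left(1 + \left(7 - 9\right)\right) - 26 \left(1 + \left(7 - 9\right)\right)\right) - 1062} = \sqrt{\left(-525 + 910 + 15 \left(1 - 2\right) - 26 \left(1 - 2\right)\right) - 1062} = \sqrt{\left(-525 + 910 + 15 \left(-1\right) - -26\right) - 1062} = \sqrt{\left(-525 + 910 - 15 + 26\right) - 1062} = \sqrt{396 - 1062} = \sqrt{-666} = 3 i \sqrt{74}$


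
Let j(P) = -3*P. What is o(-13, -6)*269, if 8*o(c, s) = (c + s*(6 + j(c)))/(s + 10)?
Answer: -76127/32 ≈ -2379.0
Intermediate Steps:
o(c, s) = (c + s*(6 - 3*c))/(8*(10 + s)) (o(c, s) = ((c + s*(6 - 3*c))/(s + 10))/8 = ((c + s*(6 - 3*c))/(10 + s))/8 = (c + s*(6 - 3*c))/(8*(10 + s)))
o(-13, -6)*269 = ((-13 + 6*(-6) - 3*(-13)*(-6))/(8*(10 - 6)))*269 = ((⅛)*(-13 - 36 - 234)/4)*269 = ((⅛)*(¼)*(-283))*269 = -283/32*269 = -76127/32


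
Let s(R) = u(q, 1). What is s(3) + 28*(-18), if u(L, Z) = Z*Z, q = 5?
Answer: -503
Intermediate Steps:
u(L, Z) = Z**2
s(R) = 1 (s(R) = 1**2 = 1)
s(3) + 28*(-18) = 1 + 28*(-18) = 1 - 504 = -503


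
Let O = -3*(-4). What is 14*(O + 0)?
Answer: 168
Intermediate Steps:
O = 12
14*(O + 0) = 14*(12 + 0) = 14*12 = 168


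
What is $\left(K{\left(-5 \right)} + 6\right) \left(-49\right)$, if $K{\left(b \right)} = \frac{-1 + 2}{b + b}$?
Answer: $- \frac{2891}{10} \approx -289.1$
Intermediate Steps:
$K{\left(b \right)} = \frac{1}{2 b}$ ($K{\left(b \right)} = 1 \frac{1}{2 b} = \frac{1}{2 b}$)
$\left(K{\left(-5 \right)} + 6\right) \left(-49\right) = \left(\frac{1}{2 \left(-5\right)} + 6\right) \left(-49\right) = \left(\frac{1}{2} \left(- \frac{1}{5}\right) + 6\right) \left(-49\right) = \left(- \frac{1}{10} + 6\right) \left(-49\right) = \frac{59}{10} \left(-49\right) = - \frac{2891}{10}$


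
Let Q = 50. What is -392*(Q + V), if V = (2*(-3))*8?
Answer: -784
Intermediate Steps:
V = -48 (V = -6*8 = -48)
-392*(Q + V) = -392*(50 - 48) = -392*2 = -784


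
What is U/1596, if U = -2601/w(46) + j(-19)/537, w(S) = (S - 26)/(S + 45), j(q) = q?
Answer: -127103447/17141040 ≈ -7.4152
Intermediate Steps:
w(S) = (-26 + S)/(45 + S)
U = -127103447/10740 (U = -2601*(45 + 46)/(-26 + 46) - 19/537 = -2601/(20/91) - 19*1/537 = -2601/((1/91)*20) - 19/537 = -2601/20/91 - 19/537 = -2601*91/20 - 19/537 = -236691/20 - 19/537 = -127103447/10740 ≈ -11835.)
U/1596 = -127103447/10740/1596 = -127103447/10740*1/1596 = -127103447/17141040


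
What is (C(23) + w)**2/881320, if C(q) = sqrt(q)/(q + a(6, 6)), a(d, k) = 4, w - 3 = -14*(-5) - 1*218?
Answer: (3915 - sqrt(23))**2/642482280 ≈ 0.023798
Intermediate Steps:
w = -145 (w = 3 + (-14*(-5) - 1*218) = 3 + (70 - 218) = 3 - 148 = -145)
C(q) = sqrt(q)/(4 + q) (C(q) = sqrt(q)/(q + 4) = sqrt(q)/(4 + q))
(C(23) + w)**2/881320 = (sqrt(23)/(4 + 23) - 145)**2/881320 = (sqrt(23)/27 - 145)**2*(1/881320) = (-145 + sqrt(23)/27)**2*(1/881320) = (-145 + sqrt(23)/27)**2/881320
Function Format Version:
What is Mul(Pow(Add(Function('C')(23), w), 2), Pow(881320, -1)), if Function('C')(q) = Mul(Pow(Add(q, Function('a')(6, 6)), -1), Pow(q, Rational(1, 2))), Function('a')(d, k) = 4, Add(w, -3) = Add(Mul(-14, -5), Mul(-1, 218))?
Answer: Mul(Rational(1, 642482280), Pow(Add(3915, Mul(-1, Pow(23, Rational(1, 2)))), 2)) ≈ 0.023798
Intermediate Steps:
w = -145 (w = Add(3, Add(Mul(-14, -5), Mul(-1, 218))) = Add(3, Add(70, -218)) = Add(3, -148) = -145)
Function('C')(q) = Mul(Pow(q, Rational(1, 2)), Pow(Add(4, q), -1)) (Function('C')(q) = Mul(Pow(Add(q, 4), -1), Pow(q, Rational(1, 2))) = Mul(Pow(Add(4, q), -1), Pow(q, Rational(1, 2))) = Mul(Pow(q, Rational(1, 2)), Pow(Add(4, q), -1)))
Mul(Pow(Add(Function('C')(23), w), 2), Pow(881320, -1)) = Mul(Pow(Add(Mul(Pow(23, Rational(1, 2)), Pow(Add(4, 23), -1)), -145), 2), Pow(881320, -1)) = Mul(Pow(Add(Mul(Pow(23, Rational(1, 2)), Pow(27, -1)), -145), 2), Rational(1, 881320)) = Mul(Pow(Add(Mul(Pow(23, Rational(1, 2)), Rational(1, 27)), -145), 2), Rational(1, 881320)) = Mul(Pow(Add(Mul(Rational(1, 27), Pow(23, Rational(1, 2))), -145), 2), Rational(1, 881320)) = Mul(Pow(Add(-145, Mul(Rational(1, 27), Pow(23, Rational(1, 2)))), 2), Rational(1, 881320)) = Mul(Rational(1, 881320), Pow(Add(-145, Mul(Rational(1, 27), Pow(23, Rational(1, 2)))), 2))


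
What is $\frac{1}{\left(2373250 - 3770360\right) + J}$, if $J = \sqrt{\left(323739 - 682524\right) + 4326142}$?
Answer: $- \frac{1397110}{1951912384743} - \frac{\sqrt{3967357}}{1951912384743} \approx -7.1679 \cdot 10^{-7}$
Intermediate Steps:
$J = \sqrt{3967357}$ ($J = \sqrt{-358785 + 4326142} = \sqrt{3967357} \approx 1991.8$)
$\frac{1}{\left(2373250 - 3770360\right) + J} = \frac{1}{\left(2373250 - 3770360\right) + \sqrt{3967357}} = \frac{1}{-1397110 + \sqrt{3967357}}$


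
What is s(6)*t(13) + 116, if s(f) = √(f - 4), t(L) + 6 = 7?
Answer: 116 + √2 ≈ 117.41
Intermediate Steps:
t(L) = 1 (t(L) = -6 + 7 = 1)
s(f) = √(-4 + f)
s(6)*t(13) + 116 = √(-4 + 6)*1 + 116 = √2*1 + 116 = √2 + 116 = 116 + √2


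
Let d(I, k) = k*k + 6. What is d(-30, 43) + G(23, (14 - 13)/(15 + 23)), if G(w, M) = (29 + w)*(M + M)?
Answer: 35297/19 ≈ 1857.7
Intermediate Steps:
d(I, k) = 6 + k² (d(I, k) = k² + 6 = 6 + k²)
G(w, M) = 2*M*(29 + w) (G(w, M) = (29 + w)*(2*M) = 2*M*(29 + w))
d(-30, 43) + G(23, (14 - 13)/(15 + 23)) = (6 + 43²) + 2*((14 - 13)/(15 + 23))*(29 + 23) = (6 + 1849) + 2*(1/38)*52 = 1855 + 2*(1*(1/38))*52 = 1855 + 2*(1/38)*52 = 1855 + 52/19 = 35297/19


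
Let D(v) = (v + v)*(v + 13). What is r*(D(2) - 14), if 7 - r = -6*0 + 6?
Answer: 46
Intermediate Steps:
D(v) = 2*v*(13 + v) (D(v) = (2*v)*(13 + v) = 2*v*(13 + v))
r = 1 (r = 7 - (-6*0 + 6) = 7 - (0 + 6) = 7 - 1*6 = 7 - 6 = 1)
r*(D(2) - 14) = 1*(2*2*(13 + 2) - 14) = 1*(2*2*15 - 14) = 1*(60 - 14) = 1*46 = 46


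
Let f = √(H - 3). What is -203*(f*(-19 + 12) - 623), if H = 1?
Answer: 126469 + 1421*I*√2 ≈ 1.2647e+5 + 2009.6*I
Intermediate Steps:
f = I*√2 (f = √(1 - 3) = √(-2) = I*√2 ≈ 1.4142*I)
-203*(f*(-19 + 12) - 623) = -203*((I*√2)*(-19 + 12) - 623) = -203*((I*√2)*(-7) - 623) = -203*(-7*I*√2 - 623) = -203*(-623 - 7*I*√2) = 126469 + 1421*I*√2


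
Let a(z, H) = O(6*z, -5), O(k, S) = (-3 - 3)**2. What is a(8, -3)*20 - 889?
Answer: -169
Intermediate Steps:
O(k, S) = 36 (O(k, S) = (-6)**2 = 36)
a(z, H) = 36
a(8, -3)*20 - 889 = 36*20 - 889 = 720 - 889 = -169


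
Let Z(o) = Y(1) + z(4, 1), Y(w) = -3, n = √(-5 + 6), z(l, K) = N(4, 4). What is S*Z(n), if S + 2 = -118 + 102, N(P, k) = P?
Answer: -18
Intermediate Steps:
z(l, K) = 4
n = 1 (n = √1 = 1)
S = -18 (S = -2 + (-118 + 102) = -2 - 16 = -18)
Z(o) = 1 (Z(o) = -3 + 4 = 1)
S*Z(n) = -18*1 = -18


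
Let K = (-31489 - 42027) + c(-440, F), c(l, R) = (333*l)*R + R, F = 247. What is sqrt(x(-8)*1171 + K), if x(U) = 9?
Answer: 27*I*sqrt(49730) ≈ 6021.1*I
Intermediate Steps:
c(l, R) = R + 333*R*l (c(l, R) = 333*R*l + R = R + 333*R*l)
K = -36263709 (K = (-31489 - 42027) + 247*(1 + 333*(-440)) = -73516 + 247*(1 - 146520) = -73516 + 247*(-146519) = -73516 - 36190193 = -36263709)
sqrt(x(-8)*1171 + K) = sqrt(9*1171 - 36263709) = sqrt(10539 - 36263709) = sqrt(-36253170) = 27*I*sqrt(49730)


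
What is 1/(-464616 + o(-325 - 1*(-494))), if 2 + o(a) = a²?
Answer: -1/436057 ≈ -2.2933e-6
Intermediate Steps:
o(a) = -2 + a²
1/(-464616 + o(-325 - 1*(-494))) = 1/(-464616 + (-2 + (-325 - 1*(-494))²)) = 1/(-464616 + (-2 + (-325 + 494)²)) = 1/(-464616 + (-2 + 169²)) = 1/(-464616 + (-2 + 28561)) = 1/(-464616 + 28559) = 1/(-436057) = -1/436057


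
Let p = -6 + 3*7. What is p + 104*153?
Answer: 15927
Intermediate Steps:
p = 15 (p = -6 + 21 = 15)
p + 104*153 = 15 + 104*153 = 15 + 15912 = 15927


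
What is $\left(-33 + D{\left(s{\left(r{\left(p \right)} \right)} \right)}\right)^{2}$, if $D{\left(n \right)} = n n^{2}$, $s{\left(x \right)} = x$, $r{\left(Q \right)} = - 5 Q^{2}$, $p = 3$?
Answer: $8309780964$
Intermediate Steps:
$D{\left(n \right)} = n^{3}$
$\left(-33 + D{\left(s{\left(r{\left(p \right)} \right)} \right)}\right)^{2} = \left(-33 + \left(- 5 \cdot 3^{2}\right)^{3}\right)^{2} = \left(-33 + \left(\left(-5\right) 9\right)^{3}\right)^{2} = \left(-33 + \left(-45\right)^{3}\right)^{2} = \left(-33 - 91125\right)^{2} = \left(-91158\right)^{2} = 8309780964$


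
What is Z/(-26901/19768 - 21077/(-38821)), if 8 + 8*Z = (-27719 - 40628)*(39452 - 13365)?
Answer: 24433462756635161/89667655 ≈ 2.7249e+8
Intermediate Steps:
Z = -1782968197/8 (Z = -1 + ((-27719 - 40628)*(39452 - 13365))/8 = -1 + (-68347*26087)/8 = -1 + (1/8)*(-1782968189) = -1 - 1782968189/8 = -1782968197/8 ≈ -2.2287e+8)
Z/(-26901/19768 - 21077/(-38821)) = -1782968197/(8*(-26901/19768 - 21077/(-38821))) = -1782968197/(8*(-26901*1/19768 - 21077*(-1/38821))) = -1782968197/(8*(-3843/2824 + 21077/38821)) = -1782968197/(8*(-89667655/109630504)) = -1782968197/8*(-109630504/89667655) = 24433462756635161/89667655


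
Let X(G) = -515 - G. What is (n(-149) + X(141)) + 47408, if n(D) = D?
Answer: 46603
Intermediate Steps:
(n(-149) + X(141)) + 47408 = (-149 + (-515 - 1*141)) + 47408 = (-149 + (-515 - 141)) + 47408 = (-149 - 656) + 47408 = -805 + 47408 = 46603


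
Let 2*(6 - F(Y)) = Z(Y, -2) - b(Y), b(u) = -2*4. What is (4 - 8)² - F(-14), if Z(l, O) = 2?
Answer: 15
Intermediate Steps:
b(u) = -8
F(Y) = 1 (F(Y) = 6 - (2 - 1*(-8))/2 = 6 - (2 + 8)/2 = 6 - ½*10 = 6 - 5 = 1)
(4 - 8)² - F(-14) = (4 - 8)² - 1*1 = (-4)² - 1 = 16 - 1 = 15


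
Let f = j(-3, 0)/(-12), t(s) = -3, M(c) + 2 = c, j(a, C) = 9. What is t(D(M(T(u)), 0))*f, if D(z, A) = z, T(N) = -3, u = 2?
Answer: 9/4 ≈ 2.2500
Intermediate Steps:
M(c) = -2 + c
f = -¾ (f = 9/(-12) = 9*(-1/12) = -¾ ≈ -0.75000)
t(D(M(T(u)), 0))*f = -3*(-¾) = 9/4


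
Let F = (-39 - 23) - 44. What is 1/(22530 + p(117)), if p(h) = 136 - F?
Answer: 1/22772 ≈ 4.3914e-5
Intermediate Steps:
F = -106 (F = -62 - 44 = -106)
p(h) = 242 (p(h) = 136 - 1*(-106) = 136 + 106 = 242)
1/(22530 + p(117)) = 1/(22530 + 242) = 1/22772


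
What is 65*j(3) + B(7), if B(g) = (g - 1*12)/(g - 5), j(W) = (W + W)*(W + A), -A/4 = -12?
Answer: 39775/2 ≈ 19888.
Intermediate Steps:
A = 48 (A = -4*(-12) = 48)
j(W) = 2*W*(48 + W) (j(W) = (W + W)*(W + 48) = (2*W)*(48 + W) = 2*W*(48 + W))
B(g) = (-12 + g)/(-5 + g) (B(g) = (g - 12)/(-5 + g) = (-12 + g)/(-5 + g))
65*j(3) + B(7) = 65*(2*3*(48 + 3)) + (-12 + 7)/(-5 + 7) = 65*(2*3*51) - 5/2 = 65*306 + (½)*(-5) = 19890 - 5/2 = 39775/2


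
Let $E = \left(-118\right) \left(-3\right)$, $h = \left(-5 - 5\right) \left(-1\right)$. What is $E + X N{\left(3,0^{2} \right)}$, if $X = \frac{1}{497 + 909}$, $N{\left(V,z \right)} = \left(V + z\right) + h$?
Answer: $\frac{497737}{1406} \approx 354.01$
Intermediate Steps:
$h = 10$ ($h = \left(-10\right) \left(-1\right) = 10$)
$N{\left(V,z \right)} = 10 + V + z$ ($N{\left(V,z \right)} = \left(V + z\right) + 10 = 10 + V + z$)
$X = \frac{1}{1406} \approx 0.00071124$
$E = 354$
$E + X N{\left(3,0^{2} \right)} = 354 + \frac{10 + 3 + 0^{2}}{1406} = 354 + \frac{10 + 3 + 0}{1406} = 354 + \frac{1}{1406} \cdot 13 = 354 + \frac{13}{1406} = \frac{497737}{1406}$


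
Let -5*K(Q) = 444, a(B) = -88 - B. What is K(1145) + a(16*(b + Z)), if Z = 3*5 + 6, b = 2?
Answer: -2724/5 ≈ -544.80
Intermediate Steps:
Z = 21 (Z = 15 + 6 = 21)
K(Q) = -444/5 (K(Q) = -⅕*444 = -444/5)
K(1145) + a(16*(b + Z)) = -444/5 + (-88 - 16*(2 + 21)) = -444/5 + (-88 - 16*23) = -444/5 + (-88 - 1*368) = -444/5 + (-88 - 368) = -444/5 - 456 = -2724/5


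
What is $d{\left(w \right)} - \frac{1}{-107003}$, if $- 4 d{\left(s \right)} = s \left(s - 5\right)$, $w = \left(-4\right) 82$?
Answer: $- \frac{2921823917}{107003} \approx -27306.0$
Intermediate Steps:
$w = -328$
$d{\left(s \right)} = - \frac{s \left(-5 + s\right)}{4}$ ($d{\left(s \right)} = - \frac{s \left(s - 5\right)}{4} = - \frac{s \left(-5 + s\right)}{4}$)
$d{\left(w \right)} - \frac{1}{-107003} = \frac{1}{4} \left(-328\right) \left(5 - -328\right) - \frac{1}{-107003} = \frac{1}{4} \left(-328\right) \left(5 + 328\right) - - \frac{1}{107003} = \frac{1}{4} \left(-328\right) 333 + \frac{1}{107003} = -27306 + \frac{1}{107003} = - \frac{2921823917}{107003}$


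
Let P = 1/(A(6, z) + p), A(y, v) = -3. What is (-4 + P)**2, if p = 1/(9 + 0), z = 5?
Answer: 12769/676 ≈ 18.889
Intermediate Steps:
p = 1/9 ≈ 0.11111
P = -9/26 (P = 1/(-3 + 1/9) = 1/(-26/9) = -9/26 ≈ -0.34615)
(-4 + P)**2 = (-4 - 9/26)**2 = (-113/26)**2 = 12769/676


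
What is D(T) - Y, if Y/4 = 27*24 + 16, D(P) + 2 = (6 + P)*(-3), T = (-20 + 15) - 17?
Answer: -2610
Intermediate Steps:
T = -22 (T = -5 - 17 = -22)
D(P) = -20 - 3*P (D(P) = -2 + (6 + P)*(-3) = -2 + (-18 - 3*P) = -20 - 3*P)
Y = 2656 (Y = 4*(27*24 + 16) = 4*(648 + 16) = 4*664 = 2656)
D(T) - Y = (-20 - 3*(-22)) - 1*2656 = (-20 + 66) - 2656 = 46 - 2656 = -2610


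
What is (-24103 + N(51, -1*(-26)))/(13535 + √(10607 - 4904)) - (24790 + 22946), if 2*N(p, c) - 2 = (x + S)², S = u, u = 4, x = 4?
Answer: -4372554272821/91595261 + 12035*√5703/91595261 ≈ -47738.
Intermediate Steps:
S = 4
N(p, c) = 33 (N(p, c) = 1 + (4 + 4)²/2 = 1 + (½)*8² = 1 + (½)*64 = 1 + 32 = 33)
(-24103 + N(51, -1*(-26)))/(13535 + √(10607 - 4904)) - (24790 + 22946) = (-24103 + 33)/(13535 + √(10607 - 4904)) - (24790 + 22946) = -24070/(13535 + √5703) - 1*47736 = -24070/(13535 + √5703) - 47736 = -47736 - 24070/(13535 + √5703)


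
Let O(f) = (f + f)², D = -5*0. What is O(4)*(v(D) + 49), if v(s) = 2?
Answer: 3264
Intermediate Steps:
D = 0
O(f) = 4*f² (O(f) = (2*f)² = 4*f²)
O(4)*(v(D) + 49) = (4*4²)*(2 + 49) = (4*16)*51 = 64*51 = 3264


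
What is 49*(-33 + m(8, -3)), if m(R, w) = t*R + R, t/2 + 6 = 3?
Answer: -3577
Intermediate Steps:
t = -6 (t = -12 + 2*3 = -12 + 6 = -6)
m(R, w) = -5*R (m(R, w) = -6*R + R = -5*R)
49*(-33 + m(8, -3)) = 49*(-33 - 5*8) = 49*(-33 - 40) = 49*(-73) = -3577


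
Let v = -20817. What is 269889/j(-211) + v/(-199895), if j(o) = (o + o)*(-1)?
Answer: 53958246429/84355690 ≈ 639.65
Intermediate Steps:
j(o) = -2*o (j(o) = (2*o)*(-1) = -2*o)
269889/j(-211) + v/(-199895) = 269889/((-2*(-211))) - 20817/(-199895) = 269889/422 - 20817*(-1/199895) = 269889*(1/422) + 20817/199895 = 269889/422 + 20817/199895 = 53958246429/84355690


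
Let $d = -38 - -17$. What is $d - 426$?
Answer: $-447$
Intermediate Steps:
$d = -21$ ($d = -38 + 17 = -21$)
$d - 426 = -21 - 426 = -447$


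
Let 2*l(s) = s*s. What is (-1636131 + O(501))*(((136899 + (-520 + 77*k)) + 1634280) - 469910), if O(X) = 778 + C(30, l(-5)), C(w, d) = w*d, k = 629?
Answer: -2205882887996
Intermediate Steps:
l(s) = s²/2 (l(s) = (s*s)/2 = s²/2)
C(w, d) = d*w
O(X) = 1153 (O(X) = 778 + ((½)*(-5)²)*30 = 778 + ((½)*25)*30 = 778 + (25/2)*30 = 778 + 375 = 1153)
(-1636131 + O(501))*(((136899 + (-520 + 77*k)) + 1634280) - 469910) = (-1636131 + 1153)*(((136899 + (-520 + 77*629)) + 1634280) - 469910) = -1634978*(((136899 + (-520 + 48433)) + 1634280) - 469910) = -1634978*(((136899 + 47913) + 1634280) - 469910) = -1634978*((184812 + 1634280) - 469910) = -1634978*(1819092 - 469910) = -1634978*1349182 = -2205882887996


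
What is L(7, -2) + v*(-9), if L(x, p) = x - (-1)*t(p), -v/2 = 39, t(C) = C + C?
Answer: 705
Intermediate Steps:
t(C) = 2*C
v = -78 (v = -2*39 = -78)
L(x, p) = x + 2*p (L(x, p) = x - (-1)*2*p = x - (-2)*p = x + 2*p)
L(7, -2) + v*(-9) = (7 + 2*(-2)) - 78*(-9) = (7 - 4) + 702 = 3 + 702 = 705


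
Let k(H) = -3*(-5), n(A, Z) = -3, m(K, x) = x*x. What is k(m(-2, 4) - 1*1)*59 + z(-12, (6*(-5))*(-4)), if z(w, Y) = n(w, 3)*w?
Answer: 921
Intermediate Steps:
m(K, x) = x²
z(w, Y) = -3*w
k(H) = 15
k(m(-2, 4) - 1*1)*59 + z(-12, (6*(-5))*(-4)) = 15*59 - 3*(-12) = 885 + 36 = 921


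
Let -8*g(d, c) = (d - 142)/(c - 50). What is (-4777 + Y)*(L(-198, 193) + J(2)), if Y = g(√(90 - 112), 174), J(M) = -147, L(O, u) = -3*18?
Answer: 476233521/496 + 201*I*√22/992 ≈ 9.6015e+5 + 0.95038*I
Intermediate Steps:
L(O, u) = -54
g(d, c) = -(-142 + d)/(8*(-50 + c)) (g(d, c) = -(d - 142)/(8*(c - 50)) = -(-142 + d)/(8*(-50 + c)))
Y = 71/496 - I*√22/992 (Y = (142 - √(90 - 112))/(8*(-50 + 174)) = (⅛)*(142 - √(-22))/124 = (⅛)*(1/124)*(142 - I*√22) = 71/496 - I*√22/992 ≈ 0.14315 - 0.0047282*I)
(-4777 + Y)*(L(-198, 193) + J(2)) = (-4777 + (71/496 - I*√22/992))*(-54 - 147) = (-2369321/496 - I*√22/992)*(-201) = 476233521/496 + 201*I*√22/992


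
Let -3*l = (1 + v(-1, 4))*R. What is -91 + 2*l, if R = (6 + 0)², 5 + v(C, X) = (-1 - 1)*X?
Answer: 197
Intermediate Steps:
v(C, X) = -5 - 2*X (v(C, X) = -5 + (-1 - 1)*X = -5 - 2*X)
R = 36 (R = 6² = 36)
l = 144 (l = -(1 + (-5 - 2*4))*36/3 = -(1 + (-5 - 8))*36/3 = -(1 - 13)*36/3 = -(-4)*36 = -⅓*(-432) = 144)
-91 + 2*l = -91 + 2*144 = -91 + 288 = 197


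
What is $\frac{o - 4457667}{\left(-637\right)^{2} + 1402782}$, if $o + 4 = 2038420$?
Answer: $- \frac{2419251}{1808551} \approx -1.3377$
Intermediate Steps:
$o = 2038416$ ($o = -4 + 2038420 = 2038416$)
$\frac{o - 4457667}{\left(-637\right)^{2} + 1402782} = \frac{2038416 - 4457667}{\left(-637\right)^{2} + 1402782} = - \frac{2419251}{405769 + 1402782} = - \frac{2419251}{1808551}$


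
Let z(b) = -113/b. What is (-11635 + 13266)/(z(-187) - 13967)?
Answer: -304997/2611716 ≈ -0.11678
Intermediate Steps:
(-11635 + 13266)/(z(-187) - 13967) = (-11635 + 13266)/(-113/(-187) - 13967) = 1631/(-113*(-1/187) - 13967) = 1631/(113/187 - 13967) = 1631/(-2611716/187) = 1631*(-187/2611716) = -304997/2611716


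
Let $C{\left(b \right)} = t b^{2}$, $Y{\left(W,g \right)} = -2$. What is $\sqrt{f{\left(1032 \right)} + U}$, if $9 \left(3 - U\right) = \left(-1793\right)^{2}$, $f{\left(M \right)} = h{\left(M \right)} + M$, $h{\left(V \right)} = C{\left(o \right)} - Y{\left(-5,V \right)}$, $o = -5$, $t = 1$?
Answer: $\frac{i \sqrt{3205291}}{3} \approx 596.78 i$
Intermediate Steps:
$C{\left(b \right)} = b^{2}$ ($C{\left(b \right)} = 1 b^{2} = b^{2}$)
$h{\left(V \right)} = 27$ ($h{\left(V \right)} = \left(-5\right)^{2} - -2 = 25 + 2 = 27$)
$f{\left(M \right)} = 27 + M$
$U = - \frac{3214822}{9}$ ($U = 3 - \frac{\left(-1793\right)^{2}}{9} = 3 - \frac{3214849}{9} = - \frac{3214822}{9} \approx -3.572 \cdot 10^{5}$)
$\sqrt{f{\left(1032 \right)} + U} = \sqrt{\left(27 + 1032\right) - \frac{3214822}{9}} = \sqrt{1059 - \frac{3214822}{9}} = \sqrt{- \frac{3205291}{9}} = \frac{i \sqrt{3205291}}{3}$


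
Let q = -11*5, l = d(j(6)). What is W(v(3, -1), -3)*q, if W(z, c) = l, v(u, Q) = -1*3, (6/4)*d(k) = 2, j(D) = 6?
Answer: -220/3 ≈ -73.333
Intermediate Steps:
d(k) = 4/3 (d(k) = (2/3)*2 = 4/3)
l = 4/3 ≈ 1.3333
v(u, Q) = -3
W(z, c) = 4/3
q = -55
W(v(3, -1), -3)*q = (4/3)*(-55) = -220/3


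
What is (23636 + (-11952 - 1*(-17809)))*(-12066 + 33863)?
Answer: 642858921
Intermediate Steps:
(23636 + (-11952 - 1*(-17809)))*(-12066 + 33863) = (23636 + (-11952 + 17809))*21797 = (23636 + 5857)*21797 = 29493*21797 = 642858921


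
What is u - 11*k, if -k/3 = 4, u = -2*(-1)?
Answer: 134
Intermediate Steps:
u = 2
k = -12 (k = -3*4 = -12)
u - 11*k = 2 - 11*(-12) = 2 + 132 = 134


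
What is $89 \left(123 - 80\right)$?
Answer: $3827$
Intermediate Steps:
$89 \left(123 - 80\right) = 89 \cdot 43 = 3827$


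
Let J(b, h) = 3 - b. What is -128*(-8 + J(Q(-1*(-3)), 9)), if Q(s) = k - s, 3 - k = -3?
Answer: 1024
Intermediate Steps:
k = 6 (k = 3 - 1*(-3) = 3 + 3 = 6)
Q(s) = 6 - s
-128*(-8 + J(Q(-1*(-3)), 9)) = -128*(-8 + (3 - (6 - (-1)*(-3)))) = -128*(-8 + (3 - (6 - 1*3))) = -128*(-8 + (3 - (6 - 3))) = -128*(-8 + (3 - 1*3)) = -128*(-8 + (3 - 3)) = -128*(-8 + 0) = -128*(-8) = 1024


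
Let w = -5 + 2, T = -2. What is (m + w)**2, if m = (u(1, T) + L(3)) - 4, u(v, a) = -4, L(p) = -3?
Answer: 196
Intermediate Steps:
w = -3
m = -11 (m = (-4 - 3) - 4 = -7 - 4 = -11)
(m + w)**2 = (-11 - 3)**2 = (-14)**2 = 196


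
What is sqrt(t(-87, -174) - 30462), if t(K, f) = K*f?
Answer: 2*I*sqrt(3831) ≈ 123.79*I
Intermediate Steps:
sqrt(t(-87, -174) - 30462) = sqrt(-87*(-174) - 30462) = sqrt(15138 - 30462) = sqrt(-15324) = 2*I*sqrt(3831)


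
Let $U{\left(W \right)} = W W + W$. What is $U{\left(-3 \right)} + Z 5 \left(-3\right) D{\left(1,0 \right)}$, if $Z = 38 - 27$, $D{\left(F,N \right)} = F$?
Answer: $-159$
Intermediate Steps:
$U{\left(W \right)} = W + W^{2}$ ($U{\left(W \right)} = W^{2} + W = W + W^{2}$)
$Z = 11$ ($Z = 38 - 27 = 11$)
$U{\left(-3 \right)} + Z 5 \left(-3\right) D{\left(1,0 \right)} = - 3 \left(1 - 3\right) + 11 \cdot 5 \left(-3\right) 1 = \left(-3\right) \left(-2\right) + 11 \left(\left(-15\right) 1\right) = 6 + 11 \left(-15\right) = 6 - 165 = -159$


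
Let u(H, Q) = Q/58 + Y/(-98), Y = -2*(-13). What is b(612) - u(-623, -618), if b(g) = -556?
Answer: -774558/1421 ≈ -545.08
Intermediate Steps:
Y = 26
u(H, Q) = -13/49 + Q/58 (u(H, Q) = Q/58 + 26/(-98) = Q*(1/58) + 26*(-1/98) = Q/58 - 13/49 = -13/49 + Q/58)
b(612) - u(-623, -618) = -556 - (-13/49 + (1/58)*(-618)) = -556 - (-13/49 - 309/29) = -556 - 1*(-15518/1421) = -556 + 15518/1421 = -774558/1421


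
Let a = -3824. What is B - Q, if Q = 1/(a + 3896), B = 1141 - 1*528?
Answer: 44135/72 ≈ 612.99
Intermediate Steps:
B = 613 (B = 1141 - 528 = 613)
Q = 1/72 (Q = 1/(-3824 + 3896) = 1/72 ≈ 0.013889)
B - Q = 613 - 1*1/72 = 613 - 1/72 = 44135/72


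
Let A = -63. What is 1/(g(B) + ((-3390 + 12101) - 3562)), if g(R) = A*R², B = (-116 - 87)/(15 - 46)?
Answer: 961/2352022 ≈ 0.00040858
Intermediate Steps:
B = 203/31 (B = -203/(-31) = -203*(-1/31) = 203/31 ≈ 6.5484)
g(R) = -63*R²
1/(g(B) + ((-3390 + 12101) - 3562)) = 1/(-63*(203/31)² + ((-3390 + 12101) - 3562)) = 1/(-63*41209/961 + (8711 - 3562)) = 1/(-2596167/961 + 5149) = 1/(2352022/961) = 961/2352022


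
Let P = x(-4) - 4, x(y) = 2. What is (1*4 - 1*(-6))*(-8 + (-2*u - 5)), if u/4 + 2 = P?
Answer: 190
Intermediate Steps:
P = -2 (P = 2 - 4 = -2)
u = -16 (u = -8 + 4*(-2) = -8 - 8 = -16)
(1*4 - 1*(-6))*(-8 + (-2*u - 5)) = (1*4 - 1*(-6))*(-8 + (-2*(-16) - 5)) = (4 + 6)*(-8 + (32 - 5)) = 10*(-8 + 27) = 10*19 = 190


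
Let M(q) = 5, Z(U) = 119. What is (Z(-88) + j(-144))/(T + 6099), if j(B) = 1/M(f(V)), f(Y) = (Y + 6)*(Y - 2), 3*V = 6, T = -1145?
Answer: 298/12385 ≈ 0.024061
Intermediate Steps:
V = 2 (V = (1/3)*6 = 2)
f(Y) = (-2 + Y)*(6 + Y) (f(Y) = (6 + Y)*(-2 + Y) = (-2 + Y)*(6 + Y))
j(B) = 1/5
(Z(-88) + j(-144))/(T + 6099) = (119 + 1/5)/(-1145 + 6099) = (596/5)/4954 = (596/5)*(1/4954) = 298/12385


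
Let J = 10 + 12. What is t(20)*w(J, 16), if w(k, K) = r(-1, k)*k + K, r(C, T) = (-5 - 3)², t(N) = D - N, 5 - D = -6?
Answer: -12816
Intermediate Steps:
D = 11 (D = 5 - 1*(-6) = 5 + 6 = 11)
J = 22
t(N) = 11 - N
r(C, T) = 64 (r(C, T) = (-8)² = 64)
w(k, K) = K + 64*k (w(k, K) = 64*k + K = K + 64*k)
t(20)*w(J, 16) = (11 - 1*20)*(16 + 64*22) = (11 - 20)*(16 + 1408) = -9*1424 = -12816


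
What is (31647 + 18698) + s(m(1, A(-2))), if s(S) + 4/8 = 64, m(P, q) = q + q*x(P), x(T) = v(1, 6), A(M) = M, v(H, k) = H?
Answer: 100817/2 ≈ 50409.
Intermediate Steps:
x(T) = 1
m(P, q) = 2*q (m(P, q) = q + q*1 = q + q = 2*q)
s(S) = 127/2 (s(S) = -½ + 64 = 127/2)
(31647 + 18698) + s(m(1, A(-2))) = (31647 + 18698) + 127/2 = 50345 + 127/2 = 100817/2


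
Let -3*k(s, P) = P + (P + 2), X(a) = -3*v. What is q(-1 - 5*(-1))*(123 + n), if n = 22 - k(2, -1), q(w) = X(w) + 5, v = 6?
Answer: -1885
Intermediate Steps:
X(a) = -18 (X(a) = -3*6 = -18)
k(s, P) = -⅔ - 2*P/3 (k(s, P) = -(P + (P + 2))/3 = -(P + (2 + P))/3 = -(2 + 2*P)/3 = -⅔ - 2*P/3)
q(w) = -13 (q(w) = -18 + 5 = -13)
n = 22 (n = 22 - (-⅔ - ⅔*(-1)) = 22 - (-⅔ + ⅔) = 22 - 1*0 = 22 + 0 = 22)
q(-1 - 5*(-1))*(123 + n) = -13*(123 + 22) = -13*145 = -1885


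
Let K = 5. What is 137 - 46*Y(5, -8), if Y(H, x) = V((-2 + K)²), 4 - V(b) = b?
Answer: 367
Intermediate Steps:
V(b) = 4 - b
Y(H, x) = -5 (Y(H, x) = 4 - (-2 + 5)² = 4 - 1*3² = 4 - 1*9 = 4 - 9 = -5)
137 - 46*Y(5, -8) = 137 - 46*(-5) = 137 + 230 = 367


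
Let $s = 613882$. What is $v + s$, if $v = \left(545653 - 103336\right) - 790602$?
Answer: $265597$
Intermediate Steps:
$v = -348285$ ($v = 442317 - 790602 = -348285$)
$v + s = -348285 + 613882 = 265597$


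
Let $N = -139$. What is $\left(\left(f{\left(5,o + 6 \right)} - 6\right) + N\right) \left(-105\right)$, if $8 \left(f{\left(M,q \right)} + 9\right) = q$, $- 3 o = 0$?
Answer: $\frac{64365}{4} \approx 16091.0$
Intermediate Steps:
$o = 0$ ($o = \left(- \frac{1}{3}\right) 0 = 0$)
$f{\left(M,q \right)} = -9 + \frac{q}{8}$
$\left(\left(f{\left(5,o + 6 \right)} - 6\right) + N\right) \left(-105\right) = \left(\left(\left(-9 + \frac{0 + 6}{8}\right) - 6\right) - 139\right) \left(-105\right) = \left(\left(\left(-9 + \frac{1}{8} \cdot 6\right) - 6\right) - 139\right) \left(-105\right) = \left(\left(\left(-9 + \frac{3}{4}\right) - 6\right) - 139\right) \left(-105\right) = \left(\left(- \frac{33}{4} - 6\right) - 139\right) \left(-105\right) = \left(- \frac{57}{4} - 139\right) \left(-105\right) = \left(- \frac{613}{4}\right) \left(-105\right) = \frac{64365}{4}$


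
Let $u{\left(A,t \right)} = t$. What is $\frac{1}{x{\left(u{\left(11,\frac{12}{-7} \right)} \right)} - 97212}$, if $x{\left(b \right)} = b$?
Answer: $- \frac{7}{680496} \approx -1.0287 \cdot 10^{-5}$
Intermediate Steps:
$\frac{1}{x{\left(u{\left(11,\frac{12}{-7} \right)} \right)} - 97212} = \frac{1}{\frac{12}{-7} - 97212} = \frac{1}{12 \left(- \frac{1}{7}\right) - 97212} = \frac{1}{- \frac{12}{7} - 97212} = \frac{1}{- \frac{680496}{7}} = - \frac{7}{680496}$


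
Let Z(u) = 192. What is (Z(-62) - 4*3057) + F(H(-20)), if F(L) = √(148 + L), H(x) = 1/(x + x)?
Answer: -12036 + √59190/20 ≈ -12024.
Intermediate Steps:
H(x) = 1/(2*x)
(Z(-62) - 4*3057) + F(H(-20)) = (192 - 4*3057) + √(148 + (½)/(-20)) = (192 - 12228) + √(148 + (½)*(-1/20)) = -12036 + √(148 - 1/40) = -12036 + √(5919/40) = -12036 + √59190/20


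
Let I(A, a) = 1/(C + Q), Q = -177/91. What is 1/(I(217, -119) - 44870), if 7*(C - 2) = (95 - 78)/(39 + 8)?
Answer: -456/20456443 ≈ -2.2291e-5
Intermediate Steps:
Q = -177/91 (Q = -177*1/91 = -177/91 ≈ -1.9451)
C = 675/329 (C = 2 + ((95 - 78)/(39 + 8))/7 = 2 + (17/47)/7 = 2 + (17*(1/47))/7 = 2 + (1/7)*(17/47) = 2 + 17/329 = 675/329 ≈ 2.0517)
I(A, a) = 4277/456 (I(A, a) = 1/(675/329 - 177/91) = 1/(456/4277) = 4277/456)
1/(I(217, -119) - 44870) = 1/(4277/456 - 44870) = 1/(-20456443/456) = -456/20456443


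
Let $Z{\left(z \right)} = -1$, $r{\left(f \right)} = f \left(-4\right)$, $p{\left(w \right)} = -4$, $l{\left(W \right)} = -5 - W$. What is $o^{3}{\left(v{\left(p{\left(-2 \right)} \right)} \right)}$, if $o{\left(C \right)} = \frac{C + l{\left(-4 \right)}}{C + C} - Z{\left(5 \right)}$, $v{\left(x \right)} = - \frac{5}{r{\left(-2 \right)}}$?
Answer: $\frac{12167}{1000} \approx 12.167$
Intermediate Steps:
$r{\left(f \right)} = - 4 f$
$v{\left(x \right)} = - \frac{5}{8}$ ($v{\left(x \right)} = - \frac{5}{\left(-4\right) \left(-2\right)} = - \frac{5}{8}$)
$o{\left(C \right)} = 1 + \frac{-1 + C}{2 C}$ ($o{\left(C \right)} = \frac{C - 1}{C + C} - -1 = \frac{C + \left(-5 + 4\right)}{2 C} + 1 = \left(C - 1\right) \frac{1}{2 C} + 1 = \left(-1 + C\right) \frac{1}{2 C} + 1 = \frac{-1 + C}{2 C} + 1 = 1 + \frac{-1 + C}{2 C}$)
$o^{3}{\left(v{\left(p{\left(-2 \right)} \right)} \right)} = \left(\frac{-1 + 3 \left(- \frac{5}{8}\right)}{2 \left(- \frac{5}{8}\right)}\right)^{3} = \left(\frac{1}{2} \left(- \frac{8}{5}\right) \left(-1 - \frac{15}{8}\right)\right)^{3} = \left(\frac{1}{2} \left(- \frac{8}{5}\right) \left(- \frac{23}{8}\right)\right)^{3} = \left(\frac{23}{10}\right)^{3} = \frac{12167}{1000}$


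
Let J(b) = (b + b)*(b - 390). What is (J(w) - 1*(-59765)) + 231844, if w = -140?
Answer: 440009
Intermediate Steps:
J(b) = 2*b*(-390 + b) (J(b) = (2*b)*(-390 + b) = 2*b*(-390 + b))
(J(w) - 1*(-59765)) + 231844 = (2*(-140)*(-390 - 140) - 1*(-59765)) + 231844 = (2*(-140)*(-530) + 59765) + 231844 = (148400 + 59765) + 231844 = 208165 + 231844 = 440009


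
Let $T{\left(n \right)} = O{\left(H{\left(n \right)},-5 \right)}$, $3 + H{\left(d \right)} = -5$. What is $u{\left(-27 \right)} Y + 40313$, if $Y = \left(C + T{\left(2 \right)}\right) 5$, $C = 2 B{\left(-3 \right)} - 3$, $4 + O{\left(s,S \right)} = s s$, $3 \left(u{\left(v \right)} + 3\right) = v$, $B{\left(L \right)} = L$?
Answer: $37253$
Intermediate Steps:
$H{\left(d \right)} = -8$ ($H{\left(d \right)} = -3 - 5 = -8$)
$u{\left(v \right)} = -3 + \frac{v}{3}$
$O{\left(s,S \right)} = -4 + s^{2}$ ($O{\left(s,S \right)} = -4 + s s = -4 + s^{2}$)
$T{\left(n \right)} = 60$ ($T{\left(n \right)} = -4 + \left(-8\right)^{2} = -4 + 64 = 60$)
$C = -9$ ($C = 2 \left(-3\right) - 3 = -6 - 3 = -9$)
$Y = 255$ ($Y = \left(-9 + 60\right) 5 = 51 \cdot 5 = 255$)
$u{\left(-27 \right)} Y + 40313 = \left(-3 + \frac{1}{3} \left(-27\right)\right) 255 + 40313 = \left(-3 - 9\right) 255 + 40313 = \left(-12\right) 255 + 40313 = -3060 + 40313 = 37253$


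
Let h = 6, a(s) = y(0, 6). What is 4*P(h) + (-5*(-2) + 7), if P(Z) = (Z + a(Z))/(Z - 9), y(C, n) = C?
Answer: 9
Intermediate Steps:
a(s) = 0
P(Z) = Z/(-9 + Z) (P(Z) = (Z + 0)/(Z - 9) = Z/(-9 + Z))
4*P(h) + (-5*(-2) + 7) = 4*(6/(-9 + 6)) + (-5*(-2) + 7) = 4*(6/(-3)) + (10 + 7) = 4*(6*(-⅓)) + 17 = 4*(-2) + 17 = -8 + 17 = 9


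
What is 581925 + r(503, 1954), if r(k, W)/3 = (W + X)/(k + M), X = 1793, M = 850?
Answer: 262451922/451 ≈ 5.8193e+5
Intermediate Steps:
r(k, W) = 3*(1793 + W)/(850 + k) (r(k, W) = 3*((W + 1793)/(k + 850)) = 3*((1793 + W)/(850 + k)) = 3*(1793 + W)/(850 + k))
581925 + r(503, 1954) = 581925 + 3*(1793 + 1954)/(850 + 503) = 581925 + 3*3747/1353 = 581925 + 3*(1/1353)*3747 = 581925 + 3747/451 = 262451922/451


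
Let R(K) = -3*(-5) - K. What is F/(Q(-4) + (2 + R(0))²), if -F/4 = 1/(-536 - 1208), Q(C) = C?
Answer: 1/124260 ≈ 8.0476e-6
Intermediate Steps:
R(K) = 15 - K
F = 1/436 (F = -4/(-536 - 1208) = -4/(-1744) = -4*(-1/1744) = 1/436 ≈ 0.0022936)
F/(Q(-4) + (2 + R(0))²) = 1/(436*(-4 + (2 + (15 - 1*0))²)) = 1/(436*(-4 + (2 + (15 + 0))²)) = 1/(436*(-4 + (2 + 15)²)) = 1/(436*(-4 + 17²)) = 1/(436*(-4 + 289)) = (1/436)/285 = (1/436)*(1/285) = 1/124260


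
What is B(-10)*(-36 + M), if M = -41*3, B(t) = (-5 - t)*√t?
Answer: -795*I*√10 ≈ -2514.0*I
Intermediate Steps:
B(t) = √t*(-5 - t)
M = -123
B(-10)*(-36 + M) = (√(-10)*(-5 - 1*(-10)))*(-36 - 123) = ((I*√10)*(-5 + 10))*(-159) = ((I*√10)*5)*(-159) = (5*I*√10)*(-159) = -795*I*√10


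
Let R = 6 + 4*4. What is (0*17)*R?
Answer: 0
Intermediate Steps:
R = 22 (R = 6 + 16 = 22)
(0*17)*R = (0*17)*22 = 0*22 = 0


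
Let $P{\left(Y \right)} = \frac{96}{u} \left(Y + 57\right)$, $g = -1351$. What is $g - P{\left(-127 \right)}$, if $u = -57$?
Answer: $- \frac{27909}{19} \approx -1468.9$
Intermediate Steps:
$P{\left(Y \right)} = -96 - \frac{32 Y}{19}$ ($P{\left(Y \right)} = \frac{96}{-57} \left(Y + 57\right) = 96 \left(- \frac{1}{57}\right) \left(57 + Y\right) = - \frac{32 \left(57 + Y\right)}{19} = -96 - \frac{32 Y}{19}$)
$g - P{\left(-127 \right)} = -1351 - \left(-96 - - \frac{4064}{19}\right) = -1351 - \left(-96 + \frac{4064}{19}\right) = -1351 - \frac{2240}{19} = - \frac{27909}{19}$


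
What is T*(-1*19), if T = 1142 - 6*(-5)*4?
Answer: -23978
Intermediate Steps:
T = 1262 (T = 1142 + 30*4 = 1142 + 120 = 1262)
T*(-1*19) = 1262*(-1*19) = 1262*(-19) = -23978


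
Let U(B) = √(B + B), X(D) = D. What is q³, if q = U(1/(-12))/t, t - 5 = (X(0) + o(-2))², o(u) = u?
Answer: -I*√6/26244 ≈ -9.3335e-5*I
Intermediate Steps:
U(B) = √2*√B (U(B) = √(2*B) = √2*√B)
t = 9 (t = 5 + (0 - 2)² = 5 + (-2)² = 5 + 4 = 9)
q = I*√6/54 (q = (√2*√(1/(-12)))/9 = (√2*√(-1/12))*(⅑) = (√2*(I*√3/6))*(⅑) = (I*√6/6)*(⅑) = I*√6/54 ≈ 0.045361*I)
q³ = (I*√6/54)³ = -I*√6/26244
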